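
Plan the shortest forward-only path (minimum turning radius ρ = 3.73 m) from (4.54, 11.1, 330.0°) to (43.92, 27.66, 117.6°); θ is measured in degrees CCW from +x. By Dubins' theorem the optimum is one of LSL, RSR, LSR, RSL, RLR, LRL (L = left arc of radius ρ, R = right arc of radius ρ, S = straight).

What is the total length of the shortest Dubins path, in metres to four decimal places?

Let ψ = atan2(Δy, Δx) = atan2(16.56, 39.38) = 22.8076° be the start→goal bearing.
Normalize: d = |goal − start| / ρ = 42.720229/3.73 = 11.453145, α = (θ_start − ψ) mod 360° = 307.1924° = 5.361518 rad, β = (θ_goal − ψ) mod 360° = 94.7924° = 1.654439 rad.
Common terms: sin α = -0.796610, cos α = 0.604493, sin β = 0.996504, cos β = -0.083545, cos(α−β) = -0.844328, d² = 131.174521. Work in radians in the unit-radius frame; every candidate has L = ρ·(t + p + q).
LSL: p² = 2 + d² − 2cos(α−β) + 2d(sin α − sin β) = 93.789579; p = √p² = 9.684502; φ = atan2(cos β − cos α, d + sin α − sin β) = -0.071105 rad; t = (φ − α) mod 2π = 0.850562 rad, q = (β − φ) mod 2π = 1.725544 rad → L = 3.73·(0.850562 + 9.684502 + 1.725544) = 3.73·12.260608 = 45.732068 m
RSR: p² = 2 + d² − 2cos(α−β) + 2d(sin β − sin α) = 175.936775; p = √p² = 13.264116; φ = atan2(cos α − cos β, d − sin α + sin β) = 0.051895 rad; t = (α − φ) mod 2π = 5.309623 rad, q = (φ − β) mod 2π = 4.680642 rad → L = 3.73·(5.309623 + 13.264116 + 4.680642) = 3.73·23.254381 = 86.738840 m
LSR: p² = d² − 2 + 2cos(α−β) + 2d(sin α + sin β) = 132.064685; p = √p² = 11.491940; φ = atan2(−cos α − cos β, d + sin α + sin β) − atan2(−2, p) = 0.127634 rad; t = (φ − α) mod 2π = 1.049301 rad, q = (φ − β) mod 2π = 4.756380 rad → L = 3.73·(1.049301 + 11.491940 + 4.756380) = 3.73·17.297622 = 64.520128 m
RSL: p² = d² − 2 + 2cos(α−β) − 2d(sin α + sin β) = 122.907046; p = √p² = 11.086345; φ = atan2(cos α + cos β, d − sin α − sin β) − atan2(2, p) = -0.132222 rad; t = (α − φ) mod 2π = 5.493741 rad, q = (β − φ) mod 2π = 1.786661 rad → L = 3.73·(5.493741 + 11.086345 + 1.786661) = 3.73·18.366747 = 68.507966 m
RLR: c = (6 − d² + 2cos(α−β) + 2d(sin α − sin β))/8 = -20.992097, |c| > 1 → infeasible
LRL: c = (6 − d² + 2cos(α−β) − 2d(sin α − sin β))/8 = -10.723697, |c| > 1 → infeasible
Shortest: LSL with L = 45.732068 m ≈ 45.7321 m

45.7321 m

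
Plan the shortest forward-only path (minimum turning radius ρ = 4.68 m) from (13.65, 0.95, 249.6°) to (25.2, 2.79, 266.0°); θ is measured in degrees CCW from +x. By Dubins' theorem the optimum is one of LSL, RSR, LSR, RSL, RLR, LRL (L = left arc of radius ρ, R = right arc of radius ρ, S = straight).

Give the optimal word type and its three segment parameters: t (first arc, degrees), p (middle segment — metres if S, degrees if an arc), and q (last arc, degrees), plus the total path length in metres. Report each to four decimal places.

Let ψ = atan2(Δy, Δx) = atan2(1.84, 11.55) = 9.0516° be the start→goal bearing.
Normalize: d = |goal − start| / ρ = 11.695644/4.68 = 2.499069, α = (θ_start − ψ) mod 360° = 240.5484° = 4.198362 rad, β = (θ_goal − ψ) mod 360° = 256.9484° = 4.484596 rad.
Common terms: sin α = -0.870772, cos α = -0.491688, sin β = -0.974167, cos β = -0.225828, cos(α−β) = 0.959314, d² = 6.245348. Work in radians in the unit-radius frame; every candidate has L = ρ·(t + p + q).
LSL: p² = 2 + d² − 2cos(α−β) + 2d(sin α − sin β) = 6.843505; p = √p² = 2.616009; φ = atan2(cos β − cos α, d + sin α − sin β) = 0.101804 rad; t = (φ − α) mod 2π = 2.186627 rad, q = (β − φ) mod 2π = 4.382792 rad → L = 4.68·(2.186627 + 2.616009 + 4.382792) = 4.68·9.185429 = 42.987806 m
RSR: p² = 2 + d² − 2cos(α−β) + 2d(sin β − sin α) = 5.809934; p = √p² = 2.410380; φ = atan2(cos α − cos β, d − sin α + sin β) = -0.110523 rad; t = (α − φ) mod 2π = 4.308885 rad, q = (φ − β) mod 2π = 1.688067 rad → L = 4.68·(4.308885 + 2.410380 + 1.688067) = 4.68·8.407332 = 39.346313 m
LSR: p² = d² − 2 + 2cos(α−β) + 2d(sin α + sin β) = -3.057284 < 0 → infeasible
RSL: p² = d² − 2 + 2cos(α−β) − 2d(sin α + sin β) = 15.385235; p = √p² = 3.922402; φ = atan2(cos α + cos β, d − sin α − sin β) − atan2(2, p) = -0.635225 rad; t = (α − φ) mod 2π = 4.833587 rad, q = (β − φ) mod 2π = 5.119821 rad → L = 4.68·(4.833587 + 3.922402 + 5.119821) = 4.68·13.875810 = 64.938792 m
RLR: c = (6 − d² + 2cos(α−β) + 2d(sin α − sin β))/8 = 0.273758; p = 2π − arccos c = 4.989687 rad; φ = atan2(cos α − cos β, d − sin α + sin β) = -0.110523 rad; t = (α − φ + p/2) mod 2π = 0.520543 rad, q = (α − β − t + p) mod 2π = 4.182910 rad → L = 4.68·(0.520543 + 4.989687 + 4.182910) = 4.68·9.693141 = 45.363899 m
LRL: c = (6 − d² + 2cos(α−β) − 2d(sin α − sin β))/8 = 0.144562; p = 2π − arccos c = 4.857459 rad; φ = atan2(cos β − cos α, d + sin α − sin β) = 0.101804 rad; t = (φ − α + p/2) mod 2π = 4.615357 rad, q = (β − α − t + p) mod 2π = 0.528337 rad → L = 4.68·(4.615357 + 4.857459 + 0.528337) = 4.68·10.001152 = 46.805393 m
Shortest: RSR with L = 39.346313 m ≈ 39.3463 m
Convert RSR to answer units (arcs ×180/π): t = 4.308885·180/π = 246.8809°, p = ρ·p = 4.68·2.410380 = 11.2806 m, q = 1.688067·180/π = 96.7191°, L = 39.3463 m.

RSR: t = 246.8809°, p = 11.2806 m, q = 96.7191°, L = 39.3463 m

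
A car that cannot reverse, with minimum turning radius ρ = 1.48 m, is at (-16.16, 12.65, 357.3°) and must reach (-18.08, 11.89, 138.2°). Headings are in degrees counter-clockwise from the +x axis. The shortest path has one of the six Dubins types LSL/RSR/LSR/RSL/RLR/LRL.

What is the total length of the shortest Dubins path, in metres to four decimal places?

Let ψ = atan2(Δy, Δx) = atan2(-0.76, -1.92) = -158.4047° be the start→goal bearing.
Normalize: d = |goal − start| / ρ = 2.064946/1.48 = 1.395233, α = (θ_start − ψ) mod 360° = 155.7047° = 2.717559 rad, β = (θ_goal − ψ) mod 360° = 296.6047° = 5.176728 rad.
Common terms: sin α = 0.411440, cos α = -0.911437, sin β = -0.894118, cos β = 0.447832, cos(α−β) = -0.776046, d² = 1.946676. Work in radians in the unit-radius frame; every candidate has L = ρ·(t + p + q).
LSL: p² = 2 + d² − 2cos(α−β) + 2d(sin α − sin β) = 9.141884; p = √p² = 3.023555; φ = atan2(cos β − cos α, d + sin α − sin β) = 0.466273 rad; t = (φ − α) mod 2π = 4.031898 rad, q = (β − φ) mod 2π = 4.710456 rad → L = 1.48·(4.031898 + 3.023555 + 4.710456) = 1.48·11.765909 = 17.413545 m
RSR: p² = 2 + d² − 2cos(α−β) + 2d(sin β − sin α) = 1.855655; p = √p² = 1.362224; φ = atan2(cos α − cos β, d − sin α + sin β) = -1.504918 rad; t = (α − φ) mod 2π = 4.222478 rad, q = (φ − β) mod 2π = 5.884724 rad → L = 1.48·(4.222478 + 1.362224 + 5.884724) = 1.48·11.469426 = 16.974750 m
LSR: p² = d² − 2 + 2cos(α−β) + 2d(sin α + sin β) = -2.952313 < 0 → infeasible
RSL: p² = d² − 2 + 2cos(α−β) − 2d(sin α + sin β) = -0.258520 < 0 → infeasible
RLR: c = (6 − d² + 2cos(α−β) + 2d(sin α − sin β))/8 = 0.768043; p = 2π − arccos c = 5.588169 rad; φ = atan2(cos α − cos β, d − sin α + sin β) = -1.504918 rad; t = (α − φ + p/2) mod 2π = 0.733377 rad, q = (α − β − t + p) mod 2π = 2.395623 rad → L = 1.48·(0.733377 + 5.588169 + 2.395623) = 1.48·8.717169 = 12.901410 m
LRL: c = (6 − d² + 2cos(α−β) − 2d(sin α − sin β))/8 = -0.142735; p = 2π − arccos c = 4.569164 rad; φ = atan2(cos β − cos α, d + sin α − sin β) = 0.466273 rad; t = (φ − α + p/2) mod 2π = 0.033295 rad, q = (β − α − t + p) mod 2π = 0.711853 rad → L = 1.48·(0.033295 + 4.569164 + 0.711853) = 1.48·5.314312 = 7.865182 m
Shortest: LRL with L = 7.865182 m ≈ 7.8652 m

7.8652 m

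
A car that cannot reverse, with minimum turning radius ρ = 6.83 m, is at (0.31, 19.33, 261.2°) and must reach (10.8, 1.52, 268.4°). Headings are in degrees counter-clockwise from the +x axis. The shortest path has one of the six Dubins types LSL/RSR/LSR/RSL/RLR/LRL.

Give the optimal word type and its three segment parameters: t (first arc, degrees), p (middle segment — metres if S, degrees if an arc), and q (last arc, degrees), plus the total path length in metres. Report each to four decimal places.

Let ψ = atan2(Δy, Δx) = atan2(-17.81, 10.49) = -59.5021° be the start→goal bearing.
Normalize: d = |goal − start| / ρ = 20.669693/6.83 = 3.026309, α = (θ_start − ψ) mod 360° = 320.7021° = 5.597308 rad, β = (θ_goal − ψ) mod 360° = 327.9021° = 5.722972 rad.
Common terms: sin α = -0.633352, cos α = 0.773864, sin β = -0.531367, cos β = 0.847142, cos(α−β) = 0.992115, d² = 9.158548. Work in radians in the unit-radius frame; every candidate has L = ρ·(t + p + q).
LSL: p² = 2 + d² − 2cos(α−β) + 2d(sin α − sin β) = 8.557042; p = √p² = 2.925242; φ = atan2(cos β − cos α, d + sin α − sin β) = 0.025053 rad; t = (φ − α) mod 2π = 0.710930 rad, q = (β − φ) mod 2π = 5.697919 rad → L = 6.83·(0.710930 + 2.925242 + 5.697919) = 6.83·9.334091 = 63.751844 m
RSR: p² = 2 + d² − 2cos(α−β) + 2d(sin β − sin α) = 9.791595; p = √p² = 3.129152; φ = atan2(cos α − cos β, d − sin α + sin β) = -0.023420 rad; t = (α − φ) mod 2π = 5.620728 rad, q = (φ − β) mod 2π = 0.536794 rad → L = 6.83·(5.620728 + 3.129152 + 0.536794) = 6.83·9.286674 = 63.427984 m
LSR: p² = d² − 2 + 2cos(α−β) + 2d(sin α + sin β) = 2.093176; p = √p² = 1.446781; φ = atan2(−cos α − cos β, d + sin α + sin β) − atan2(−2, p) = 0.228118 rad; t = (φ − α) mod 2π = 0.913995 rad, q = (φ − β) mod 2π = 0.788332 rad → L = 6.83·(0.913995 + 1.446781 + 0.788332) = 6.83·3.149108 = 21.508409 m
RSL: p² = d² − 2 + 2cos(α−β) − 2d(sin α + sin β) = 16.192379; p = √p² = 4.023975; φ = atan2(cos α + cos β, d − sin α − sin β) − atan2(2, p) = -0.092203 rad; t = (α − φ) mod 2π = 5.689512 rad, q = (β − φ) mod 2π = 5.815175 rad → L = 6.83·(5.689512 + 4.023975 + 5.815175) = 6.83·15.528662 = 106.060764 m
RLR: c = (6 − d² + 2cos(α−β) + 2d(sin α − sin β))/8 = -0.223949; p = 2π − arccos c = 4.486524 rad; φ = atan2(cos α − cos β, d − sin α + sin β) = -0.023420 rad; t = (α − φ + p/2) mod 2π = 1.580805 rad, q = (α − β − t + p) mod 2π = 2.780056 rad → L = 6.83·(1.580805 + 4.486524 + 2.780056) = 6.83·8.847384 = 60.427635 m
LRL: c = (6 − d² + 2cos(α−β) − 2d(sin α − sin β))/8 = -0.069630; p = 2π − arccos c = 4.642702 rad; φ = atan2(cos β − cos α, d + sin α − sin β) = 0.025053 rad; t = (φ − α + p/2) mod 2π = 3.032281 rad, q = (β − α − t + p) mod 2π = 1.736085 rad → L = 6.83·(3.032281 + 4.642702 + 1.736085) = 6.83·9.411068 = 64.277596 m
Shortest: LSR with L = 21.508409 m ≈ 21.5084 m
Convert LSR to answer units (arcs ×180/π): t = 0.913995·180/π = 52.3681°, p = ρ·p = 6.83·1.446781 = 9.8815 m, q = 0.788332·180/π = 45.1681°, L = 21.5084 m.

LSR: t = 52.3681°, p = 9.8815 m, q = 45.1681°, L = 21.5084 m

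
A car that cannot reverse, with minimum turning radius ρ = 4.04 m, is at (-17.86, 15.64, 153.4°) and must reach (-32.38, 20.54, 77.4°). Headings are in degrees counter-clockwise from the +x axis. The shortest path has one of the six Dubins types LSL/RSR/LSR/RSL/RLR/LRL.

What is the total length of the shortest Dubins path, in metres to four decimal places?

17.8901 m

Let ψ = atan2(Δy, Δx) = atan2(4.90, -14.52) = 161.3522° be the start→goal bearing.
Normalize: d = |goal − start| / ρ = 15.324503/4.04 = 3.793194, α = (θ_start − ψ) mod 360° = 352.0478° = 6.144393 rad, β = (θ_goal − ψ) mod 360° = 276.0478° = 4.817942 rad.
Common terms: sin α = -0.138347, cos α = 0.990384, sin β = -0.994434, cos β = 0.105358, cos(α−β) = 0.241922, d² = 14.388320. Work in radians in the unit-radius frame; every candidate has L = ρ·(t + p + q).
LSL: p² = 2 + d² − 2cos(α−β) + 2d(sin α − sin β) = 22.399083; p = √p² = 4.732767; φ = atan2(cos β − cos α, d + sin α − sin β) = -0.188107 rad; t = (φ − α) mod 2π = 6.233871 rad, q = (β − φ) mod 2π = 5.006050 rad → L = 4.04·(6.233871 + 4.732767 + 5.006050) = 4.04·15.972687 = 64.529657 m
RSR: p² = 2 + d² − 2cos(α−β) + 2d(sin β − sin α) = 9.409869; p = √p² = 3.067551; φ = atan2(cos α − cos β, d − sin α + sin β) = 0.292673 rad; t = (α − φ) mod 2π = 5.851720 rad, q = (φ − β) mod 2π = 1.757916 rad → L = 4.04·(5.851720 + 3.067551 + 1.757916) = 4.04·10.677186 = 43.135833 m
LSR: p² = d² − 2 + 2cos(α−β) + 2d(sin α + sin β) = 4.278441; p = √p² = 2.068439; φ = atan2(−cos α − cos β, d + sin α + sin β) − atan2(−2, p) = 0.377882 rad; t = (φ − α) mod 2π = 0.516674 rad, q = (φ − β) mod 2π = 1.843124 rad → L = 4.04·(0.516674 + 2.068439 + 1.843124) = 4.04·4.428238 = 17.890081 m
RSL: p² = d² − 2 + 2cos(α−β) − 2d(sin α + sin β) = 21.465886; p = √p² = 4.633129; φ = atan2(cos α + cos β, d − sin α − sin β) − atan2(2, p) = -0.188632 rad; t = (α − φ) mod 2π = 0.049839 rad, q = (β − φ) mod 2π = 5.006574 rad → L = 4.04·(0.049839 + 4.633129 + 5.006574) = 4.04·9.689543 = 39.145752 m
RLR: c = (6 − d² + 2cos(α−β) + 2d(sin α − sin β))/8 = -0.176234; p = 2π − arccos c = 4.535230 rad; φ = atan2(cos α − cos β, d − sin α + sin β) = 0.292673 rad; t = (α − φ + p/2) mod 2π = 1.836150 rad, q = (α − β − t + p) mod 2π = 4.025531 rad → L = 4.04·(1.836150 + 4.535230 + 4.025531) = 4.04·10.396911 = 42.003519 m
LRL: c = (6 − d² + 2cos(α−β) − 2d(sin α − sin β))/8 = -1.799885, |c| > 1 → infeasible
Shortest: LSR with L = 17.890081 m ≈ 17.8901 m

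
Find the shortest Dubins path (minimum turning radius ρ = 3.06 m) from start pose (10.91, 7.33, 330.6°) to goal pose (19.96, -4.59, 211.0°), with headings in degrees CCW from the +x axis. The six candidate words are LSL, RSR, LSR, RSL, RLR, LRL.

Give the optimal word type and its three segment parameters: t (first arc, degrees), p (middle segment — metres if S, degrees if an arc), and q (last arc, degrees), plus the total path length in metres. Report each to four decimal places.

RSR: t = 7.0552°, p = 11.1599 m, q = 112.5448°, L = 17.5474 m

Let ψ = atan2(Δy, Δx) = atan2(-11.92, 9.05) = -52.7932° be the start→goal bearing.
Normalize: d = |goal − start| / ρ = 14.966259/3.06 = 4.890934, α = (θ_start − ψ) mod 360° = 23.3932° = 0.408288 rad, β = (θ_goal − ψ) mod 360° = 263.7932° = 4.604060 rad.
Common terms: sin α = 0.397039, cos α = 0.917802, sin β = -0.994138, cos β = -0.108117, cos(α−β) = -0.493942, d² = 23.921238. Work in radians in the unit-radius frame; every candidate has L = ρ·(t + p + q).
LSL: p² = 2 + d² − 2cos(α−β) + 2d(sin α − sin β) = 40.517434; p = √p² = 6.365331; φ = atan2(cos β − cos α, d + sin α − sin β) = -0.161879 rad; t = (φ − α) mod 2π = 5.713018 rad, q = (β − φ) mod 2π = 4.765939 rad → L = 3.06·(5.713018 + 6.365331 + 4.765939) = 3.06·16.844287 = 51.543520 m
RSR: p² = 2 + d² − 2cos(α−β) + 2d(sin β − sin α) = 13.300809; p = √p² = 3.647027; φ = atan2(cos α − cos β, d − sin α + sin β) = 0.285151 rad; t = (α − φ) mod 2π = 0.123137 rad, q = (φ − β) mod 2π = 1.964277 rad → L = 3.06·(0.123137 + 3.647027 + 1.964277) = 3.06·5.734441 = 17.547390 m
LSR: p² = d² − 2 + 2cos(α−β) + 2d(sin α + sin β) = 15.092609; p = √p² = 3.884921; φ = atan2(−cos α − cos β, d + sin α + sin β) − atan2(−2, p) = 0.289046 rad; t = (φ − α) mod 2π = 6.163942 rad, q = (φ − β) mod 2π = 1.968171 rad → L = 3.06·(6.163942 + 3.884921 + 1.968171) = 3.06·12.017034 = 36.772124 m
RSL: p² = d² − 2 + 2cos(α−β) − 2d(sin α + sin β) = 26.774098; p = √p² = 5.174369; φ = atan2(cos α + cos β, d − sin α − sin β) − atan2(2, p) = -0.222353 rad; t = (α − φ) mod 2π = 0.630641 rad, q = (β − φ) mod 2π = 4.826413 rad → L = 3.06·(0.630641 + 5.174369 + 4.826413) = 3.06·10.631423 = 32.532156 m
RLR: c = (6 − d² + 2cos(α−β) + 2d(sin α − sin β))/8 = -0.662601; p = 2π − arccos c = 3.988103 rad; φ = atan2(cos α − cos β, d − sin α + sin β) = 0.285151 rad; t = (α − φ + p/2) mod 2π = 2.117188 rad, q = (α − β − t + p) mod 2π = 3.958328 rad → L = 3.06·(2.117188 + 3.988103 + 3.958328) = 3.06·10.063619 = 30.794675 m
LRL: c = (6 − d² + 2cos(α−β) − 2d(sin α − sin β))/8 = -4.064679, |c| > 1 → infeasible
Shortest: RSR with L = 17.547390 m ≈ 17.5474 m
Convert RSR to answer units (arcs ×180/π): t = 0.123137·180/π = 7.0552°, p = ρ·p = 3.06·3.647027 = 11.1599 m, q = 1.964277·180/π = 112.5448°, L = 17.5474 m.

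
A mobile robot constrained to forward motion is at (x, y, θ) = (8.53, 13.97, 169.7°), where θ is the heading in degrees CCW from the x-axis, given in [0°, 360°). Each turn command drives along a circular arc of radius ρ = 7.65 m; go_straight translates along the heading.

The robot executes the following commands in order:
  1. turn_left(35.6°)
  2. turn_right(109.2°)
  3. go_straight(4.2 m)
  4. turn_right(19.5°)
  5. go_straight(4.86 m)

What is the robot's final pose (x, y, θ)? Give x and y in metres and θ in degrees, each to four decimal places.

(-6.1382, 30.9525, 76.6000°)

set_pose: (x, y, θ) = (8.5300, 13.9700, 169.7000°), ρ = 7.65
turn_left(35.6°): centre at ρ to the left, rotate +35.6° → (3.8929, 13.3595, 205.3000°)
turn_right(109.2°): centre at ρ to the right, rotate −109.2° → (-6.9831, 19.4628, 96.1000°)
go_straight(4.2): x += 4.2·cos θ, y += 4.2·sin θ → (-7.4294, 23.6390, 96.1000°)
turn_right(19.5°): centre at ρ to the right, rotate −19.5° → (-7.2645, 26.2248, 76.6000°)
go_straight(4.86): x += 4.86·cos θ, y += 4.86·sin θ → (-6.1382, 30.9525, 76.6000°)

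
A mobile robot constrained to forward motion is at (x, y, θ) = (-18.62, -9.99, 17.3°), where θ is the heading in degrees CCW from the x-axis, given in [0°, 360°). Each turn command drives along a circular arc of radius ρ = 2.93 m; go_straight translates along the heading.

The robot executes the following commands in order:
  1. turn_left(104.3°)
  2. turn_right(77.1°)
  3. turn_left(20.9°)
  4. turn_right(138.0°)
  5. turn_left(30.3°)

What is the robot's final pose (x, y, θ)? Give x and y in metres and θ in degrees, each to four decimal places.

(-9.6595, -2.7965, 317.7000°)

set_pose: (x, y, θ) = (-18.6200, -9.9900, 17.3000°), ρ = 2.93
turn_left(104.3°): centre at ρ to the left, rotate +104.3° → (-16.9957, -5.6573, 121.6000°)
turn_right(77.1°): centre at ρ to the right, rotate −77.1° → (-16.5539, -2.0322, 44.5000°)
turn_left(20.9°): centre at ρ to the left, rotate +20.9° → (-15.9435, -1.1620, 65.4000°)
turn_right(138.0°): centre at ρ to the right, rotate −138.0° → (-10.4835, -1.5056, -72.6000° ≡ 287.4000°)
turn_left(30.3°): centre at ρ to the left, rotate +30.3° → (-9.6595, -2.7965, 317.7000°)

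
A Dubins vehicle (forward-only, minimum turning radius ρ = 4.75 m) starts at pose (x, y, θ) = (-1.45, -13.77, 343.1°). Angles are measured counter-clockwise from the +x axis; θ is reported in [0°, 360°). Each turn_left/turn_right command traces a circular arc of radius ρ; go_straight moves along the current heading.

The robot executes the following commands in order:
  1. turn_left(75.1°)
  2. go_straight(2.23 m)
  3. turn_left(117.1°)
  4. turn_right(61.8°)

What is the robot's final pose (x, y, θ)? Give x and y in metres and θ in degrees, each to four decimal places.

(-2.4717, 0.2441, 113.5000°)

set_pose: (x, y, θ) = (-1.4500, -13.7700, 343.1000°), ρ = 4.75
turn_left(75.1°): centre at ρ to the left, rotate +75.1° → (3.9678, -11.7282, 418.2000° ≡ 58.2000°)
go_straight(2.23): x += 2.23·cos θ, y += 2.23·sin θ → (5.1429, -9.8329, 58.2000°)
turn_left(117.1°): centre at ρ to the left, rotate +117.1° → (1.4952, -2.5958, 175.3000°)
turn_right(61.8°): centre at ρ to the right, rotate −61.8° → (-2.4717, 0.2441, 113.5000°)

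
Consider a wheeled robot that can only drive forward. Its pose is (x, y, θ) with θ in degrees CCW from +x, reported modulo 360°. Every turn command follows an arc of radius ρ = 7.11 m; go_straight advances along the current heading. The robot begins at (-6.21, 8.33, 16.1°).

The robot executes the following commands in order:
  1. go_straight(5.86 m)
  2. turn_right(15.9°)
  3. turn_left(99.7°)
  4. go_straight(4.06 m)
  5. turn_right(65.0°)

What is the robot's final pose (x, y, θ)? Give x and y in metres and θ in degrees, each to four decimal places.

(10.5845, 29.6195, 34.9000°)

set_pose: (x, y, θ) = (-6.2100, 8.3300, 16.1000°), ρ = 7.11
go_straight(5.86): x += 5.86·cos θ, y += 5.86·sin θ → (-0.5798, 9.9551, 16.1000°)
turn_right(15.9°): centre at ρ to the right, rotate −15.9° → (1.3671, 10.2339, 0.2000°)
turn_left(99.7°): centre at ρ to the left, rotate +99.7° → (8.3464, 18.5663, 99.9000°)
go_straight(4.06): x += 4.06·cos θ, y += 4.06·sin θ → (7.6483, 22.5658, 99.9000°)
turn_right(65.0°): centre at ρ to the right, rotate −65.0° → (10.5845, 29.6195, 34.9000°)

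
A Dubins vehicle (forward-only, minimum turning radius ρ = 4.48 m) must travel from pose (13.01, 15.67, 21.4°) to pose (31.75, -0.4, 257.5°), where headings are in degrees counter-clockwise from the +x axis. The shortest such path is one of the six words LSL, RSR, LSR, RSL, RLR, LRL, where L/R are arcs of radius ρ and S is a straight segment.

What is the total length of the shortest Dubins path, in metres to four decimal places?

26.4670 m

Let ψ = atan2(Δy, Δx) = atan2(-16.07, 18.74) = -40.6139° be the start→goal bearing.
Normalize: d = |goal − start| / ρ = 24.686687/4.48 = 5.510421, α = (θ_start − ψ) mod 360° = 62.0139° = 1.082346 rad, β = (θ_goal − ψ) mod 360° = 298.1139° = 5.203069 rad.
Common terms: sin α = 0.883061, cos α = 0.469258, sin β = -0.882013, cos β = 0.471226, cos(α−β) = -0.557745, d² = 30.364741. Work in radians in the unit-radius frame; every candidate has L = ρ·(t + p + q).
LSL: p² = 2 + d² − 2cos(α−β) + 2d(sin α − sin β) = 52.932834; p = √p² = 7.275495; φ = atan2(cos β − cos α, d + sin α − sin β) = 0.000270 rad; t = (φ − α) mod 2π = 5.201109 rad, q = (β − φ) mod 2π = 5.202798 rad → L = 4.48·(5.201109 + 7.275495 + 5.202798) = 4.48·17.679403 = 79.203726 m
RSR: p² = 2 + d² − 2cos(α−β) + 2d(sin β − sin α) = 14.027629; p = √p² = 3.745348; φ = atan2(cos α − cos β, d − sin α + sin β) = -0.000525 rad; t = (α − φ) mod 2π = 1.082872 rad, q = (φ − β) mod 2π = 1.079591 rad → L = 4.48·(1.082872 + 3.745348 + 1.079591) = 4.48·5.907811 = 26.466991 m
LSR: p² = d² − 2 + 2cos(α−β) + 2d(sin α + sin β) = 27.260807; p = √p² = 5.221188; φ = atan2(−cos α − cos β, d + sin α + sin β) − atan2(−2, p) = 0.196800 rad; t = (φ − α) mod 2π = 5.397639 rad, q = (φ − β) mod 2π = 1.276917 rad → L = 4.48·(5.397639 + 5.221188 + 1.276917) = 4.48·11.895744 = 53.292934 m
RSL: p² = d² − 2 + 2cos(α−β) − 2d(sin α + sin β) = 27.237695; p = √p² = 5.218974; φ = atan2(cos α + cos β, d − sin α − sin β) − atan2(2, p) = -0.196879 rad; t = (α − φ) mod 2π = 1.279225 rad, q = (β − φ) mod 2π = 5.399948 rad → L = 4.48·(1.279225 + 5.218974 + 5.399948) = 4.48·11.898147 = 53.303700 m
RLR: c = (6 − d² + 2cos(α−β) + 2d(sin α − sin β))/8 = -0.753454; p = 2π − arccos c = 3.859090 rad; φ = atan2(cos α − cos β, d − sin α + sin β) = -0.000525 rad; t = (α − φ + p/2) mod 2π = 3.012417 rad, q = (α − β − t + p) mod 2π = 3.009136 rad → L = 4.48·(3.012417 + 3.859090 + 3.009136) = 4.48·9.880643 = 44.265280 m
LRL: c = (6 − d² + 2cos(α−β) − 2d(sin α − sin β))/8 = -5.616604, |c| > 1 → infeasible
Shortest: RSR with L = 26.466991 m ≈ 26.4670 m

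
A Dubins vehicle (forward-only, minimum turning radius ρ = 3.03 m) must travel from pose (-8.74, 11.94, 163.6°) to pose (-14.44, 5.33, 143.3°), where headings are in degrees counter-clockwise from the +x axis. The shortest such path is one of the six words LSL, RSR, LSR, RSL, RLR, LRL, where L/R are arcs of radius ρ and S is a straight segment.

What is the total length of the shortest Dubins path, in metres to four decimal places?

Let ψ = atan2(Δy, Δx) = atan2(-6.61, -5.70) = -130.7722° be the start→goal bearing.
Normalize: d = |goal − start| / ρ = 8.728236/3.03 = 2.880606, α = (θ_start − ψ) mod 360° = 294.3722° = 5.137764 rad, β = (θ_goal − ψ) mod 360° = 274.0722° = 4.783462 rad.
Common terms: sin α = -0.910884, cos α = 0.412662, sin β = -0.997475, cos β = 0.071013, cos(α−β) = 0.937889, d² = 8.297890. Work in radians in the unit-radius frame; every candidate has L = ρ·(t + p + q).
LSL: p² = 2 + d² − 2cos(α−β) + 2d(sin α − sin β) = 8.920983; p = √p² = 2.986801; φ = atan2(cos β − cos α, d + sin α − sin β) = -0.114637 rad; t = (φ − α) mod 2π = 1.030784 rad, q = (β − φ) mod 2π = 4.898099 rad → L = 3.03·(1.030784 + 2.986801 + 4.898099) = 3.03·8.915685 = 27.014525 m
RSR: p² = 2 + d² − 2cos(α−β) + 2d(sin β − sin α) = 7.923242; p = √p² = 2.814825; φ = atan2(cos α − cos β, d − sin α + sin β) = 0.121675 rad; t = (α − φ) mod 2π = 5.016089 rad, q = (φ − β) mod 2π = 1.621398 rad → L = 3.03·(5.016089 + 2.814825 + 1.621398) = 3.03·9.452313 = 28.640507 m
LSR: p² = d² − 2 + 2cos(α−β) + 2d(sin α + sin β) = -2.820795 < 0 → infeasible
RSL: p² = d² − 2 + 2cos(α−β) − 2d(sin α + sin β) = 19.168131; p = √p² = 4.378142; φ = atan2(cos α + cos β, d − sin α − sin β) − atan2(2, p) = -0.327850 rad; t = (α − φ) mod 2π = 5.465614 rad, q = (β − φ) mod 2π = 5.111312 rad → L = 3.03·(5.465614 + 4.378142 + 5.111312) = 3.03·14.955068 = 45.313857 m
RLR: c = (6 − d² + 2cos(α−β) + 2d(sin α − sin β))/8 = 0.009595; p = 2π − arccos c = 4.721984 rad; φ = atan2(cos α − cos β, d − sin α + sin β) = 0.121675 rad; t = (α − φ + p/2) mod 2π = 1.093895 rad, q = (α − β − t + p) mod 2π = 3.982390 rad → L = 3.03·(1.093895 + 4.721984 + 3.982390) = 3.03·9.798270 = 29.688757 m
LRL: c = (6 − d² + 2cos(α−β) − 2d(sin α − sin β))/8 = -0.115123; p = 2π − arccos c = 4.597010 rad; φ = atan2(cos β − cos α, d + sin α − sin β) = -0.114637 rad; t = (φ − α + p/2) mod 2π = 3.329290 rad, q = (β − α − t + p) mod 2π = 0.913419 rad → L = 3.03·(3.329290 + 4.597010 + 0.913419) = 3.03·8.839719 = 26.784348 m
Shortest: LRL with L = 26.784348 m ≈ 26.7843 m

26.7843 m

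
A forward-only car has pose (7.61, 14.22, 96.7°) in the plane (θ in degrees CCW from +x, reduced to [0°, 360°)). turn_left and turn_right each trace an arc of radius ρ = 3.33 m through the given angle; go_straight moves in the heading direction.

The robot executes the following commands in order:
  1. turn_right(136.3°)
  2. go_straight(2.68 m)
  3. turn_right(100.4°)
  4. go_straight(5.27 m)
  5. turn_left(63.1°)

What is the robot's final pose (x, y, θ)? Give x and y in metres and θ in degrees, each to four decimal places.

set_pose: (x, y, θ) = (7.6100, 14.2200, 96.7000°), ρ = 3.33
turn_right(136.3°): centre at ρ to the right, rotate −136.3° → (13.0399, 17.1743, -39.6000° ≡ 320.4000°)
go_straight(2.68): x += 2.68·cos θ, y += 2.68·sin θ → (15.1049, 15.4660, 320.4000°)
turn_right(100.4°): centre at ρ to the right, rotate −100.4° → (15.1227, 10.3493, 220.0000°)
go_straight(5.27): x += 5.27·cos θ, y += 5.27·sin θ → (11.0857, 6.9618, 220.0000°)
turn_left(63.1°): centre at ρ to the left, rotate +63.1° → (9.9828, 3.6561, 283.1000°)

(9.9828, 3.6561, 283.1000°)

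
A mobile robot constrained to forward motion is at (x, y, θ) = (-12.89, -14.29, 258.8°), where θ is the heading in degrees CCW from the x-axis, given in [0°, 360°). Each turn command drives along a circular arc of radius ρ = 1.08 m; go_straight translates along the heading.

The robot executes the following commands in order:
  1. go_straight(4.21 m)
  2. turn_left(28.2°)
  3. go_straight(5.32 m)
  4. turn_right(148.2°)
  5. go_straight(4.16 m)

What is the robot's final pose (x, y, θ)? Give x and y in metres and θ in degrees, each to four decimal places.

(-16.9999, -22.4211, 138.8000°)

set_pose: (x, y, θ) = (-12.8900, -14.2900, 258.8000°), ρ = 1.08
go_straight(4.21): x += 4.21·cos θ, y += 4.21·sin θ → (-13.7077, -18.4198, 258.8000°)
turn_left(28.2°): centre at ρ to the left, rotate +28.2° → (-13.6811, -18.9454, 287.0000°)
go_straight(5.32): x += 5.32·cos θ, y += 5.32·sin θ → (-12.1257, -24.0329, 287.0000°)
turn_right(148.2°): centre at ρ to the right, rotate −148.2° → (-13.8699, -25.1613, 138.8000°)
go_straight(4.16): x += 4.16·cos θ, y += 4.16·sin θ → (-16.9999, -22.4211, 138.8000°)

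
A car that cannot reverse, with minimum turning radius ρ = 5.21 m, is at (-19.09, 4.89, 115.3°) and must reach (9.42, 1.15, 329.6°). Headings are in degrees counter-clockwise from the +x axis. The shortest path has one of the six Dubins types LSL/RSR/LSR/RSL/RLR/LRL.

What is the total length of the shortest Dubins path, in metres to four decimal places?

36.8560 m

Let ψ = atan2(Δy, Δx) = atan2(-3.74, 28.51) = -7.4735° be the start→goal bearing.
Normalize: d = |goal − start| / ρ = 28.754264/5.21 = 5.519053, α = (θ_start − ψ) mod 360° = 122.7735° = 2.142802 rad, β = (θ_goal − ψ) mod 360° = 337.0735° = 5.883042 rad.
Common terms: sin α = 0.840817, cos α = -0.541319, sin β = -0.389550, cos β = 0.921005, cos(α−β) = -0.826098, d² = 30.459942. Work in radians in the unit-radius frame; every candidate has L = ρ·(t + p + q).
LSL: p² = 2 + d² − 2cos(α−β) + 2d(sin α − sin β) = 47.693058; p = √p² = 6.906016; φ = atan2(cos β − cos α, d + sin α − sin β) = 0.213362 rad; t = (φ − α) mod 2π = 4.353745 rad, q = (β − φ) mod 2π = 5.669681 rad → L = 5.21·(4.353745 + 6.906016 + 5.669681) = 5.21·16.929442 = 88.202393 m
RSR: p² = 2 + d² − 2cos(α−β) + 2d(sin β − sin α) = 20.531218; p = √p² = 4.531139; φ = atan2(cos α − cos β, d − sin α + sin β) = -0.328610 rad; t = (α − φ) mod 2π = 2.471412 rad, q = (φ − β) mod 2π = 0.071533 rad → L = 5.21·(2.471412 + 4.531139 + 0.071533) = 5.21·7.074083 = 36.855975 m
LSR: p² = d² − 2 + 2cos(α−β) + 2d(sin α + sin β) = 31.788879; p = √p² = 5.638163; φ = atan2(−cos α − cos β, d + sin α + sin β) − atan2(−2, p) = 0.277368 rad; t = (φ − α) mod 2π = 4.417752 rad, q = (φ − β) mod 2π = 0.677511 rad → L = 5.21·(4.417752 + 5.638163 + 0.677511) = 5.21·10.733426 = 55.921148 m
RSL: p² = d² − 2 + 2cos(α−β) − 2d(sin α + sin β) = 21.826611; p = √p² = 4.671896; φ = atan2(cos α + cos β, d − sin α − sin β) − atan2(2, p) = -0.329705 rad; t = (α − φ) mod 2π = 2.472507 rad, q = (β − φ) mod 2π = 6.212747 rad → L = 5.21·(2.472507 + 4.671896 + 6.212747) = 5.21·13.357150 = 69.590749 m
RLR: c = (6 − d² + 2cos(α−β) + 2d(sin α − sin β))/8 = -1.566402, |c| > 1 → infeasible
LRL: c = (6 − d² + 2cos(α−β) − 2d(sin α − sin β))/8 = -4.961632, |c| > 1 → infeasible
Shortest: RSR with L = 36.855975 m ≈ 36.8560 m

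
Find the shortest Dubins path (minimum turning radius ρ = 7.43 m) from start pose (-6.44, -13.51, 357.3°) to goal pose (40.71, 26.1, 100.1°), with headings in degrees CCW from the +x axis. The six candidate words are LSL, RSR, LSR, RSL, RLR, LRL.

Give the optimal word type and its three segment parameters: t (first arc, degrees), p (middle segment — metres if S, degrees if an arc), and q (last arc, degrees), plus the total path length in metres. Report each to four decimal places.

LSL: t = 40.7325°, p = 50.1296 m, q = 62.0675°, L = 63.4605 m

Let ψ = atan2(Δy, Δx) = atan2(39.61, 47.15) = 40.0331° be the start→goal bearing.
Normalize: d = |goal − start| / ρ = 61.579823/7.43 = 8.287998, α = (θ_start − ψ) mod 360° = 317.2669° = 5.537352 rad, β = (θ_goal − ψ) mod 360° = 60.0669° = 1.048365 rad.
Common terms: sin α = -0.678584, cos α = 0.734523, sin β = 0.866609, cos β = 0.498989, cos(α−β) = -0.221548, d² = 68.690906. Work in radians in the unit-radius frame; every candidate has L = ρ·(t + p + q).
LSL: p² = 2 + d² − 2cos(α−β) + 2d(sin α − sin β) = 45.520895; p = √p² = 6.746917; φ = atan2(cos β − cos α, d + sin α − sin β) = -0.034917 rad; t = (φ − α) mod 2π = 0.710916 rad, q = (β − φ) mod 2π = 1.083282 rad → L = 7.43·(0.710916 + 6.746917 + 1.083282) = 7.43·8.541116 = 63.460491 m
RSR: p² = 2 + d² − 2cos(α−β) + 2d(sin β − sin α) = 96.747112; p = √p² = 9.836011; φ = atan2(cos α − cos β, d − sin α + sin β) = 0.023948 rad; t = (α − φ) mod 2π = 5.513403 rad, q = (φ − β) mod 2π = 5.258769 rad → L = 7.43·(5.513403 + 9.836011 + 5.258769) = 7.43·20.608183 = 153.118800 m
LSR: p² = d² − 2 + 2cos(α−β) + 2d(sin α + sin β) = 69.364499; p = √p² = 8.328535; φ = atan2(−cos α − cos β, d + sin α + sin β) − atan2(−2, p) = 0.091161 rad; t = (φ − α) mod 2π = 0.836994 rad, q = (φ − β) mod 2π = 5.325981 rad → L = 7.43·(0.836994 + 8.328535 + 5.325981) = 7.43·14.491510 = 107.671923 m
RSL: p² = d² − 2 + 2cos(α−β) − 2d(sin α + sin β) = 63.131119; p = √p² = 7.945509; φ = atan2(cos α + cos β, d − sin α − sin β) − atan2(2, p) = -0.095467 rad; t = (α − φ) mod 2π = 5.632819 rad, q = (β − φ) mod 2π = 1.143832 rad → L = 7.43·(5.632819 + 7.945509 + 1.143832) = 7.43·14.722160 = 109.385650 m
RLR: c = (6 − d² + 2cos(α−β) + 2d(sin α − sin β))/8 = -11.093389, |c| > 1 → infeasible
LRL: c = (6 − d² + 2cos(α−β) − 2d(sin α − sin β))/8 = -4.690112, |c| > 1 → infeasible
Shortest: LSL with L = 63.460491 m ≈ 63.4605 m
Convert LSL to answer units (arcs ×180/π): t = 0.710916·180/π = 40.7325°, p = ρ·p = 7.43·6.746917 = 50.1296 m, q = 1.083282·180/π = 62.0675°, L = 63.4605 m.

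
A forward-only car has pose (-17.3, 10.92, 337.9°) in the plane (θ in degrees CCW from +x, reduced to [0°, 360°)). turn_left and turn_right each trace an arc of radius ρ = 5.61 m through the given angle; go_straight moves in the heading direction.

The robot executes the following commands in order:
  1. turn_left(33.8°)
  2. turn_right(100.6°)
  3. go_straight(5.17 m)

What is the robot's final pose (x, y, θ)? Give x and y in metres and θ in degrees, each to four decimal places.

set_pose: (x, y, θ) = (-17.3000, 10.9200, 337.9000°), ρ = 5.61
turn_left(33.8°): centre at ρ to the left, rotate +33.8° → (-14.0517, 10.6244, 371.7000° ≡ 11.7000°)
turn_right(100.6°): centre at ρ to the right, rotate −100.6° → (-7.3051, 5.2386, -88.9000° ≡ 271.1000°)
go_straight(5.17): x += 5.17·cos θ, y += 5.17·sin θ → (-7.2059, 0.0696, 271.1000°)

(-7.2059, 0.0696, 271.1000°)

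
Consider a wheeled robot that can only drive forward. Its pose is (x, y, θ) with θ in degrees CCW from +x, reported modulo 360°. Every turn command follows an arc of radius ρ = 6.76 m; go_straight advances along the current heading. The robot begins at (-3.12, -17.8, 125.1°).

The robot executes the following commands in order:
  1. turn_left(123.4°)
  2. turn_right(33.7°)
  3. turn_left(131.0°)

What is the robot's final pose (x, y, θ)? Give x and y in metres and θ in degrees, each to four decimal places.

set_pose: (x, y, θ) = (-3.1200, -17.8000, 125.1000°), ρ = 6.76
turn_left(123.4°): centre at ρ to the left, rotate +123.4° → (-14.9403, -19.2095, 248.5000°)
turn_right(33.7°): centre at ρ to the right, rotate −33.7° → (-17.3719, -22.2829, 214.8000°)
turn_left(131.0°): centre at ρ to the left, rotate +131.0° → (-15.1722, -34.3873, 345.8000°)

(-15.1722, -34.3873, 345.8000°)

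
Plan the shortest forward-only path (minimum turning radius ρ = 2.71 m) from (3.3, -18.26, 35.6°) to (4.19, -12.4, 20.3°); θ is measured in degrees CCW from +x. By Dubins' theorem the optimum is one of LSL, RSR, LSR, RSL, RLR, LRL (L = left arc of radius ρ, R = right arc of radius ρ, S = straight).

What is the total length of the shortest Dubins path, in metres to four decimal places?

22.6874 m

Let ψ = atan2(Δy, Δx) = atan2(5.86, 0.89) = 81.3641° be the start→goal bearing.
Normalize: d = |goal − start| / ρ = 5.927200/2.71 = 2.187159, α = (θ_start − ψ) mod 360° = 314.2359° = 5.484451 rad, β = (θ_goal − ψ) mod 360° = 298.9359° = 5.217416 rad.
Common terms: sin α = -0.716473, cos α = 0.697614, sin β = -0.875161, cos β = 0.483831, cos(α−β) = 0.964557, d² = 4.783663. Work in radians in the unit-radius frame; every candidate has L = ρ·(t + p + q).
LSL: p² = 2 + d² − 2cos(α−β) + 2d(sin α − sin β) = 5.548700; p = √p² = 2.355568; φ = atan2(cos β − cos α, d + sin α − sin β) = -0.090882 rad; t = (φ − α) mod 2π = 0.707852 rad, q = (β − φ) mod 2π = 5.308298 rad → L = 2.71·(0.707852 + 2.355568 + 5.308298) = 2.71·8.371718 = 22.687355 m
RSR: p² = 2 + d² − 2cos(α−β) + 2d(sin β − sin α) = 4.160397; p = √p² = 2.039705; φ = atan2(cos α − cos β, d − sin α + sin β) = 0.105004 rad; t = (α − φ) mod 2π = 5.379448 rad, q = (φ − β) mod 2π = 1.170773 rad → L = 2.71·(5.379448 + 2.039705 + 1.170773) = 2.71·8.589926 = 23.278699 m
LSR: p² = d² − 2 + 2cos(α−β) + 2d(sin α + sin β) = -2.249538 < 0 → infeasible
RSL: p² = d² − 2 + 2cos(α−β) − 2d(sin α + sin β) = 11.675093; p = √p² = 3.416884; φ = atan2(cos α + cos β, d − sin α − sin β) − atan2(2, p) = -0.226539 rad; t = (α − φ) mod 2π = 5.710990 rad, q = (β − φ) mod 2π = 5.443955 rad → L = 2.71·(5.710990 + 3.416884 + 5.443955) = 2.71·14.571829 = 39.489657 m
RLR: c = (6 − d² + 2cos(α−β) + 2d(sin α − sin β))/8 = 0.479950; p = 2π − arccos c = 5.212987 rad; φ = atan2(cos α − cos β, d − sin α + sin β) = 0.105004 rad; t = (α − φ + p/2) mod 2π = 1.702756 rad, q = (α − β − t + p) mod 2π = 3.777267 rad → L = 2.71·(1.702756 + 5.212987 + 3.777267) = 2.71·10.693010 = 28.978056 m
LRL: c = (6 − d² + 2cos(α−β) − 2d(sin α − sin β))/8 = 0.306413; p = 2π − arccos c = 5.023811 rad; φ = atan2(cos β − cos α, d + sin α − sin β) = -0.090882 rad; t = (φ − α + p/2) mod 2π = 3.219758 rad, q = (β − α − t + p) mod 2π = 1.537018 rad → L = 2.71·(3.219758 + 5.023811 + 1.537018) = 2.71·9.780587 = 26.505390 m
Shortest: LSL with L = 22.687355 m ≈ 22.6874 m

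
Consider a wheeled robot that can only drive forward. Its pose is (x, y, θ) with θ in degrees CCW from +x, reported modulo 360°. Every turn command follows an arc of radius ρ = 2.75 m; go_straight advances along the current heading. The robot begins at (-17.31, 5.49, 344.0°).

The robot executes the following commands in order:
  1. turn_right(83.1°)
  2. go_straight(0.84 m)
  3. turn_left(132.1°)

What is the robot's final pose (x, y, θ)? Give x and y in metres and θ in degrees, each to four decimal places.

(-11.2723, -1.1591, 33.0000°)

set_pose: (x, y, θ) = (-17.3100, 5.4900, 344.0000°), ρ = 2.75
turn_right(83.1°): centre at ρ to the right, rotate −83.1° → (-15.3526, 2.4116, 260.9000°)
go_straight(0.84): x += 0.84·cos θ, y += 0.84·sin θ → (-15.4855, 1.5822, 260.9000°)
turn_left(132.1°): centre at ρ to the left, rotate +132.1° → (-11.2723, -1.1591, 393.0000° ≡ 33.0000°)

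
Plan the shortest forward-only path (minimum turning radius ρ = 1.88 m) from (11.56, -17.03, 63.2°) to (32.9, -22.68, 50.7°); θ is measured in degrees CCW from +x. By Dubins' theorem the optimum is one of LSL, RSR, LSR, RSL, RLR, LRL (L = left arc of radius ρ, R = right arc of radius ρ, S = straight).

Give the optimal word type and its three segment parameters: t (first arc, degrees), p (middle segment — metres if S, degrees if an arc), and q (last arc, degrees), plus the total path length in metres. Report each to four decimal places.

RSL: t = 86.1067°, p = 18.1771 m, q = 73.6067°, L = 23.4176 m

Let ψ = atan2(Δy, Δx) = atan2(-5.65, 21.34) = -14.8294° be the start→goal bearing.
Normalize: d = |goal − start| / ρ = 22.075283/1.88 = 11.742172, α = (θ_start − ψ) mod 360° = 78.0294° = 1.361870 rad, β = (θ_goal − ψ) mod 360° = 65.5294° = 1.143704 rad.
Common terms: sin α = 0.978254, cos α = 0.207409, sin β = 0.910174, cos β = 0.414226, cos(α−β) = 0.976296, d² = 137.878593. Work in radians in the unit-radius frame; every candidate has L = ρ·(t + p + q).
LSL: p² = 2 + d² − 2cos(α−β) + 2d(sin α − sin β) = 139.524818; p = √p² = 11.812062; φ = atan2(cos β − cos α, d + sin α − sin β) = 0.017510 rad; t = (φ − α) mod 2π = 4.938825 rad, q = (β − φ) mod 2π = 1.126195 rad → L = 1.88·(4.938825 + 11.812062 + 1.126195) = 1.88·17.877082 = 33.608913 m
RSR: p² = 2 + d² − 2cos(α−β) + 2d(sin β − sin α) = 136.327185; p = √p² = 11.675923; φ = atan2(cos α − cos β, d − sin α + sin β) = -0.017714 rad; t = (α − φ) mod 2π = 1.379585 rad, q = (φ − β) mod 2π = 5.121767 rad → L = 1.88·(1.379585 + 11.675923 + 5.121767) = 1.88·18.177275 = 34.173277 m
LSR: p² = d² − 2 + 2cos(α−β) + 2d(sin α + sin β) = 182.179687; p = √p² = 13.497396; φ = atan2(−cos α − cos β, d + sin α + sin β) − atan2(−2, p) = 0.101532 rad; t = (φ − α) mod 2π = 5.022847 rad, q = (φ − β) mod 2π = 5.241013 rad → L = 1.88·(5.022847 + 13.497396 + 5.241013) = 1.88·23.761255 = 44.671160 m
RSL: p² = d² − 2 + 2cos(α−β) − 2d(sin α + sin β) = 93.482684; p = √p² = 9.668644; φ = atan2(cos α + cos β, d − sin α − sin β) − atan2(2, p) = -0.140975 rad; t = (α − φ) mod 2π = 1.502845 rad, q = (β − φ) mod 2π = 1.284679 rad → L = 1.88·(1.502845 + 9.668644 + 1.284679) = 1.88·12.456169 = 23.417597 m
RLR: c = (6 − d² + 2cos(α−β) + 2d(sin α − sin β))/8 = -16.040898, |c| > 1 → infeasible
LRL: c = (6 − d² + 2cos(α−β) − 2d(sin α − sin β))/8 = -16.440602, |c| > 1 → infeasible
Shortest: RSL with L = 23.417597 m ≈ 23.4176 m
Convert RSL to answer units (arcs ×180/π): t = 1.502845·180/π = 86.1067°, p = ρ·p = 1.88·9.668644 = 18.1771 m, q = 1.284679·180/π = 73.6067°, L = 23.4176 m.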